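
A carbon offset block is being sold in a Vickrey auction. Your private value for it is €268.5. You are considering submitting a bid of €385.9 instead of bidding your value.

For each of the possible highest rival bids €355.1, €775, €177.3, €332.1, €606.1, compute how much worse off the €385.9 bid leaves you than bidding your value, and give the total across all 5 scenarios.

€150.2

The deviation costs you only when the competing bid falls strictly between €268.5 and €385.9; elsewhere both bids give the same outcome.
€355.1: truthful payoff €0, deviation payoff −€86.6 → loss €86.6.
€775: outcomes coincide → loss €0.
€177.3: outcomes coincide → loss €0.
€332.1: truthful payoff €0, deviation payoff −€63.6 → loss €63.6.
€606.1: outcomes coincide → loss €0.
Total loss = €86.6 + €63.6 = €150.2.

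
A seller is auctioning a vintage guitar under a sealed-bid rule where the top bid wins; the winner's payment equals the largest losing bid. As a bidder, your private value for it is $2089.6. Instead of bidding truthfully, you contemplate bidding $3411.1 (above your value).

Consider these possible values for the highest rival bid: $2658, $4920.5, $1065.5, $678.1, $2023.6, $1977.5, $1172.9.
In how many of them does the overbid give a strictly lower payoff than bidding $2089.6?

The deviation hurts exactly when the highest competing bid lies strictly between $2089.6 and $3411.1 — overbidding then wins at a price above your value.
$2658: inside the interval → strictly worse (loss $568.4).
$4920.5: above both → same outcome either way.
$1065.5: below both → same outcome either way.
$678.1: below both → same outcome either way.
$2023.6: below both → same outcome either way.
$1977.5: below both → same outcome either way.
$1172.9: below both → same outcome either way.
Count: 1.

1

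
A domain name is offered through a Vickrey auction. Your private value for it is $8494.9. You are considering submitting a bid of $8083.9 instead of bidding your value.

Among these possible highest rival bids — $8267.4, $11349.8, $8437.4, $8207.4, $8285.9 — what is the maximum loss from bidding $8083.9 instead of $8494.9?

$8267.4: truthful gives $227.5, deviation gives $0 → loss $227.5.
$11349.8: same outcome either way → loss $0.
$8437.4: truthful gives $57.5, deviation gives $0 → loss $57.5.
$8207.4: truthful gives $287.5, deviation gives $0 → loss $287.5.
$8285.9: truthful gives $209, deviation gives $0 → loss $209.
Maximum loss: $287.5.

$287.5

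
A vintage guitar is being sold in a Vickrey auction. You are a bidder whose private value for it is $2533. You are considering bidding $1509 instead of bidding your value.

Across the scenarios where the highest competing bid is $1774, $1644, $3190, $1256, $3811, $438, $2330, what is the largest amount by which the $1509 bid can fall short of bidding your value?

$1774: truthful gives $759, deviation gives $0 → loss $759.
$1644: truthful gives $889, deviation gives $0 → loss $889.
$3190: same outcome either way → loss $0.
$1256: same outcome either way → loss $0.
$3811: same outcome either way → loss $0.
$438: same outcome either way → loss $0.
$2330: truthful gives $203, deviation gives $0 → loss $203.
Maximum loss: $889.

$889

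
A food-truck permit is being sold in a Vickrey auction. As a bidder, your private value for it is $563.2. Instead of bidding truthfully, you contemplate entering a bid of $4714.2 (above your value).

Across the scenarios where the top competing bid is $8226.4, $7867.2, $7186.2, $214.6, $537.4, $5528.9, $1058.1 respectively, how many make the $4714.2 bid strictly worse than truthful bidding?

1

The deviation hurts exactly when the highest competing bid lies strictly between $563.2 and $4714.2 — overbidding then wins at a price above your value.
$8226.4: above both → same outcome either way.
$7867.2: above both → same outcome either way.
$7186.2: above both → same outcome either way.
$214.6: below both → same outcome either way.
$537.4: below both → same outcome either way.
$5528.9: above both → same outcome either way.
$1058.1: inside the interval → strictly worse (loss $494.9).
Count: 1.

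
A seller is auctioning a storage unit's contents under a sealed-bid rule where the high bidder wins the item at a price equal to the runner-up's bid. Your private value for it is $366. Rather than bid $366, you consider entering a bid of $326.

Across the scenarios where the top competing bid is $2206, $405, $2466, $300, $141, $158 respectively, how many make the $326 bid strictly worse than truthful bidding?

0

The deviation hurts exactly when the highest competing bid lies strictly between $326 and $366 — underbidding then forfeits a profitable win.
$2206: above both → same outcome either way.
$405: above both → same outcome either way.
$2466: above both → same outcome either way.
$300: below both → same outcome either way.
$141: below both → same outcome either way.
$158: below both → same outcome either way.
Count: 0.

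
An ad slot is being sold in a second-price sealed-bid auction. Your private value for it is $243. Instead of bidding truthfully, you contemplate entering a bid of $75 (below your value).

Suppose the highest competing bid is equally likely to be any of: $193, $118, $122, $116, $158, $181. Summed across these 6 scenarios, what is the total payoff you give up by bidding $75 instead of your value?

$570

The deviation costs you only when the competing bid falls strictly between $75 and $243; elsewhere both bids give the same outcome.
$193: truthful payoff $50, deviation payoff $0 → loss $50.
$118: truthful payoff $125, deviation payoff $0 → loss $125.
$122: truthful payoff $121, deviation payoff $0 → loss $121.
$116: truthful payoff $127, deviation payoff $0 → loss $127.
$158: truthful payoff $85, deviation payoff $0 → loss $85.
$181: truthful payoff $62, deviation payoff $0 → loss $62.
Total loss = $50 + $125 + $121 + $127 + $85 + $62 = $570.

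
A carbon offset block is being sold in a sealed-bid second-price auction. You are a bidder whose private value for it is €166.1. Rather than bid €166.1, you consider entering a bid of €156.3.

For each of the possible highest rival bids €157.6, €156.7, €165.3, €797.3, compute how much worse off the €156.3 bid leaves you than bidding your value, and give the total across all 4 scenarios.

€18.7

The deviation costs you only when the competing bid falls strictly between €156.3 and €166.1; elsewhere both bids give the same outcome.
€157.6: truthful payoff €8.5, deviation payoff €0 → loss €8.5.
€156.7: truthful payoff €9.4, deviation payoff €0 → loss €9.4.
€165.3: truthful payoff €0.8, deviation payoff €0 → loss €0.8.
€797.3: outcomes coincide → loss €0.
Total loss = €8.5 + €9.4 + €0.8 = €18.7.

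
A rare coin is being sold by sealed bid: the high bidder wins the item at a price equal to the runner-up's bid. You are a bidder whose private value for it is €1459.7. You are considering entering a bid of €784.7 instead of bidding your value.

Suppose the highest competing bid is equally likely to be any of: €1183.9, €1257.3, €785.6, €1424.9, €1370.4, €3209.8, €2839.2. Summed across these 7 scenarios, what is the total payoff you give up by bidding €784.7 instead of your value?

The deviation costs you only when the competing bid falls strictly between €784.7 and €1459.7; elsewhere both bids give the same outcome.
€1183.9: truthful payoff €275.8, deviation payoff €0 → loss €275.8.
€1257.3: truthful payoff €202.4, deviation payoff €0 → loss €202.4.
€785.6: truthful payoff €674.1, deviation payoff €0 → loss €674.1.
€1424.9: truthful payoff €34.8, deviation payoff €0 → loss €34.8.
€1370.4: truthful payoff €89.3, deviation payoff €0 → loss €89.3.
€3209.8: outcomes coincide → loss €0.
€2839.2: outcomes coincide → loss €0.
Total loss = €275.8 + €202.4 + €674.1 + €34.8 + €89.3 = €1276.4.

€1276.4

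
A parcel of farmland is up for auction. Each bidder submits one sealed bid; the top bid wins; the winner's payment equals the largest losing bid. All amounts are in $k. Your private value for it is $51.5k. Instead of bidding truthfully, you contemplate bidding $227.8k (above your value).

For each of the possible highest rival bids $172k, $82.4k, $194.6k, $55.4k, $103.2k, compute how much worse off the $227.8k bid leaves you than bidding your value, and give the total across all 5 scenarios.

The deviation costs you only when the competing bid falls strictly between $51.5k and $227.8k; elsewhere both bids give the same outcome.
$172k: truthful payoff $0k, deviation payoff −$120.5k → loss $120.5k.
$82.4k: truthful payoff $0k, deviation payoff −$30.9k → loss $30.9k.
$194.6k: truthful payoff $0k, deviation payoff −$143.1k → loss $143.1k.
$55.4k: truthful payoff $0k, deviation payoff −$3.9k → loss $3.9k.
$103.2k: truthful payoff $0k, deviation payoff −$51.7k → loss $51.7k.
Total loss = $120.5k + $30.9k + $143.1k + $3.9k + $51.7k = $350.1k.

$350.1k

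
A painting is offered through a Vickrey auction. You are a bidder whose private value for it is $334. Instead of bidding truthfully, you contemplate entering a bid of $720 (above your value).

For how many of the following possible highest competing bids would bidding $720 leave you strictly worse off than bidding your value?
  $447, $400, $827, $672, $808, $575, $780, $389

5

The deviation hurts exactly when the highest competing bid lies strictly between $334 and $720 — overbidding then wins at a price above your value.
$447: inside the interval → strictly worse (loss $113).
$400: inside the interval → strictly worse (loss $66).
$827: above both → same outcome either way.
$672: inside the interval → strictly worse (loss $338).
$808: above both → same outcome either way.
$575: inside the interval → strictly worse (loss $241).
$780: above both → same outcome either way.
$389: inside the interval → strictly worse (loss $55).
Count: 5.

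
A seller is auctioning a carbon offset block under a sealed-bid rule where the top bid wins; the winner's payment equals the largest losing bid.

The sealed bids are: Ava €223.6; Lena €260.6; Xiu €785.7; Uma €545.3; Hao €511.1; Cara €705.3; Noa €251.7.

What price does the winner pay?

€705.3

Highest bid: Xiu at €785.7, so Xiu wins.
Second-highest bid: Cara at €705.3 — that is the price the winner pays.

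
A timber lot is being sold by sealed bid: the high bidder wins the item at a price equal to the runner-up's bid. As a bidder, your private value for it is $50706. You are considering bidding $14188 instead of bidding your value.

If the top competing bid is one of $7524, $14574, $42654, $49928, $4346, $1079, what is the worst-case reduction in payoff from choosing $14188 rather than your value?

$36132

$7524: same outcome either way → loss $0.
$14574: truthful gives $36132, deviation gives $0 → loss $36132.
$42654: truthful gives $8052, deviation gives $0 → loss $8052.
$49928: truthful gives $778, deviation gives $0 → loss $778.
$4346: same outcome either way → loss $0.
$1079: same outcome either way → loss $0.
Maximum loss: $36132.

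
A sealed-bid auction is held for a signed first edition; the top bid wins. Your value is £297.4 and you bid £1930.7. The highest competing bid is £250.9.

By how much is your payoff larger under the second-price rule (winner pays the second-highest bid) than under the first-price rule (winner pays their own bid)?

You have the highest bid, so you win under either rule.
Second-price: pay £250.9 → payoff £46.5.
First-price: pay your own bid £1930.7 → payoff −£1633.3.
Difference = £46.5 − (−£1633.3) = £1679.8.

£1679.8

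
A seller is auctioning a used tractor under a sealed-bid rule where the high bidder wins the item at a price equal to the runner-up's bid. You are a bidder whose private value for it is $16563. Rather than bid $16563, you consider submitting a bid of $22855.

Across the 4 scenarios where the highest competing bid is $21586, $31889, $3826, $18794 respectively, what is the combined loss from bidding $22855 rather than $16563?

The deviation costs you only when the competing bid falls strictly between $16563 and $22855; elsewhere both bids give the same outcome.
$21586: truthful payoff $0, deviation payoff −$5023 → loss $5023.
$31889: outcomes coincide → loss $0.
$3826: outcomes coincide → loss $0.
$18794: truthful payoff $0, deviation payoff −$2231 → loss $2231.
Total loss = $5023 + $2231 = $7254.

$7254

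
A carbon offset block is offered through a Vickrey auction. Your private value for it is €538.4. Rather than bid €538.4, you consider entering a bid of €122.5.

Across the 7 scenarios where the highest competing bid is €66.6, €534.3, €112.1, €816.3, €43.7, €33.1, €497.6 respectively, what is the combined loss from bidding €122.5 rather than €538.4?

€44.9

The deviation costs you only when the competing bid falls strictly between €122.5 and €538.4; elsewhere both bids give the same outcome.
€66.6: outcomes coincide → loss €0.
€534.3: truthful payoff €4.1, deviation payoff €0 → loss €4.1.
€112.1: outcomes coincide → loss €0.
€816.3: outcomes coincide → loss €0.
€43.7: outcomes coincide → loss €0.
€33.1: outcomes coincide → loss €0.
€497.6: truthful payoff €40.8, deviation payoff €0 → loss €40.8.
Total loss = €4.1 + €40.8 = €44.9.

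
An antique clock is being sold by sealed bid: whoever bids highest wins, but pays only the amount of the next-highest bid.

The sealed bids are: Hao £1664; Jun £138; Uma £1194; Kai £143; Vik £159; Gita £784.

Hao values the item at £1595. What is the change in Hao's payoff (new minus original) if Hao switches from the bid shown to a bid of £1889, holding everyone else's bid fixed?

The highest bid among the other bidders is £1194; Hao's bid doesn't change that.
Original bid £1664: Hao is highest, pays the top rival bid £1194; payoff £1595 − £1194 = £401.
Alternative bid £1889: Hao is highest, pays the top rival bid £1194; payoff £1595 − £1194 = £401.
Change in payoff = £401 − (£401) = £0.

£0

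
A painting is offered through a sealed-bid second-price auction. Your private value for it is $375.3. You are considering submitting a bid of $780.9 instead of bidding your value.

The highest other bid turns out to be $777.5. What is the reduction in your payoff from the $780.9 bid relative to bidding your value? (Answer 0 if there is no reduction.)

Bidding your value $375.3: you lose (since $375.3 < $777.5). Payoff $0.
Bidding $780.9: you win and pay $777.5. Payoff $375.3 − $777.5 = −$402.2.
The competing bid $777.5 lies between your value and your inflated bid, so overbidding wins an item priced above your value.
Loss from deviating = $0 − (−$402.2) = $402.2.
Truthful bidding weakly dominates here: raising your bid can only win items priced above your value, and lowering it can only forfeit items priced below.

$402.2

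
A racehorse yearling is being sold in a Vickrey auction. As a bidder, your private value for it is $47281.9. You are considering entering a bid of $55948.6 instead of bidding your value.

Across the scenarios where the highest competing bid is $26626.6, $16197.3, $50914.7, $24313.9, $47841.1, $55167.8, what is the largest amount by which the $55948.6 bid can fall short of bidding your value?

$26626.6: same outcome either way → loss $0.
$16197.3: same outcome either way → loss $0.
$50914.7: truthful gives $0, deviation gives −$3632.8 → loss $3632.8.
$24313.9: same outcome either way → loss $0.
$47841.1: truthful gives $0, deviation gives −$559.2 → loss $559.2.
$55167.8: truthful gives $0, deviation gives −$7885.9 → loss $7885.9.
Maximum loss: $7885.9.

$7885.9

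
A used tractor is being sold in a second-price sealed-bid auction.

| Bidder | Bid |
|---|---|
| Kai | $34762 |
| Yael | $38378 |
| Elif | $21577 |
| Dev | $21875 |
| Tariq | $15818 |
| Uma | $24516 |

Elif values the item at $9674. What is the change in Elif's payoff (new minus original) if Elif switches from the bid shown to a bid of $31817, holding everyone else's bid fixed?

$0

The highest bid among the other bidders is $38378; Elif's bid doesn't change that.
Original bid $21577: Elif is not highest (top rival bid is $38378); payoff $0.
Alternative bid $31817: Elif is not highest (top rival bid is $38378); payoff $0.
Change in payoff = $0 − ($0) = $0.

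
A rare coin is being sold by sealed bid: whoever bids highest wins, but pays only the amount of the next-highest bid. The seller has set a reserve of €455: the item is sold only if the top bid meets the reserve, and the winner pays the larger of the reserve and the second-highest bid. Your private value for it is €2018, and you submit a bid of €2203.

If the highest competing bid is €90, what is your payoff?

€1563

Your bid €2203 is the highest and exceeds the reserve.
Price = max(second-highest bid, reserve) = max(€90, €455) = €455.
Payoff = €2018 − €455 = €1563.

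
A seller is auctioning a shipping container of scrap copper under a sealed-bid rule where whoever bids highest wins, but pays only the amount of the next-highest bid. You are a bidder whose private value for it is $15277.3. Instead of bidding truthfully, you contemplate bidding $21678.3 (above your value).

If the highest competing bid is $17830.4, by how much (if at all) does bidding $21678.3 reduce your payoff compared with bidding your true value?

Bidding your value $15277.3: you lose (since $15277.3 < $17830.4). Payoff $0.
Bidding $21678.3: you win and pay $17830.4. Payoff $15277.3 − $17830.4 = −$2553.1.
The competing bid $17830.4 lies between your value and your inflated bid, so overbidding wins an item priced above your value.
Loss from deviating = $0 − (−$2553.1) = $2553.1.

$2553.1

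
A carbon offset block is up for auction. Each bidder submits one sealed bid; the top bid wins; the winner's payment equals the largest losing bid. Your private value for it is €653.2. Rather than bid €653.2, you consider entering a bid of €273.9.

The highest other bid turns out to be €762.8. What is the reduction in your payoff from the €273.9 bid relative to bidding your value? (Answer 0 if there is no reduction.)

€0

Bidding your value €653.2: you lose (since €653.2 < €762.8). Payoff €0.
Bidding €273.9: you lose. Payoff €0.
Difference = €0 − €0 = €0; both bids lead to the same outcome because the competing bid is above both your value and your alternative bid.
Because the price is fixed by the runner-up's bid, deviating from your value can only change a good outcome into a bad one — never the reverse.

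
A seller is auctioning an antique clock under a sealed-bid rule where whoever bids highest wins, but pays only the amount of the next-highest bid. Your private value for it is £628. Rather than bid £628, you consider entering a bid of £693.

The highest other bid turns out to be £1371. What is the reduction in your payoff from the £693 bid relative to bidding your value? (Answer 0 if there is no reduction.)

Bidding your value £628: you lose (since £628 < £1371). Payoff £0.
Bidding £693: you lose. Payoff £0.
Difference = £0 − £0 = £0; both bids lead to the same outcome because the competing bid is above both your value and your alternative bid.

£0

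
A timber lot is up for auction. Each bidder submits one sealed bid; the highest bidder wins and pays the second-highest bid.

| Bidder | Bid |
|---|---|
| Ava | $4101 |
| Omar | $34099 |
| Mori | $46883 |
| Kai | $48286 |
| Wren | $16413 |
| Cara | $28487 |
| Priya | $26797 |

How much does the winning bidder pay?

Highest bid: Kai at $48286, so Kai wins.
Second-highest bid: Mori at $46883 — that is the price the winner pays.

$46883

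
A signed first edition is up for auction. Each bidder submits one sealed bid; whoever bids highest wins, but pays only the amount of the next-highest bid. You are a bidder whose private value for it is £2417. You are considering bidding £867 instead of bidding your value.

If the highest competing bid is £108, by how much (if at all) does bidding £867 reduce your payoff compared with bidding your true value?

Bidding your value £2417: you win (since £2417 > £108) and pay £108. Payoff £2309.
Bidding £867: you win and pay £108. Payoff £2417 − £108 = £2309.
Difference = £2309 − £2309 = £0; both bids lead to the same outcome because the competing bid is below both your value and your alternative bid.

£0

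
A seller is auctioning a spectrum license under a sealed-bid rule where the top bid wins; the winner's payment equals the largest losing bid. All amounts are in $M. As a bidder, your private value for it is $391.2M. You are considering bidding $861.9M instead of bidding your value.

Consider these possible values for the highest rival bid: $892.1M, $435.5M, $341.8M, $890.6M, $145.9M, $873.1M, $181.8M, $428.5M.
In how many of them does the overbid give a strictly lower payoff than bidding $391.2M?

2

The deviation hurts exactly when the highest competing bid lies strictly between $391.2M and $861.9M — overbidding then wins at a price above your value.
$892.1M: above both → same outcome either way.
$435.5M: inside the interval → strictly worse (loss $44.3M).
$341.8M: below both → same outcome either way.
$890.6M: above both → same outcome either way.
$145.9M: below both → same outcome either way.
$873.1M: above both → same outcome either way.
$181.8M: below both → same outcome either way.
$428.5M: inside the interval → strictly worse (loss $37.3M).
Count: 2.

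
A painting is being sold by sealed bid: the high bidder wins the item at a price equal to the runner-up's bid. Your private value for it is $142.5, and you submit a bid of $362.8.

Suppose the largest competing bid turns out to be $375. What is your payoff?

Your bid $362.8 is below the highest competing bid $375, so you lose.
A losing bidder pays nothing and receives nothing: payoff = $0.

$0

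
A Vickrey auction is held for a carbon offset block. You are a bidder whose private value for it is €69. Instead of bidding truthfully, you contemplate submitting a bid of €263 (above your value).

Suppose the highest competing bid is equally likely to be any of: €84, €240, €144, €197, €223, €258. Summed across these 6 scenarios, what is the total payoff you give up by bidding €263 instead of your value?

€732

The deviation costs you only when the competing bid falls strictly between €69 and €263; elsewhere both bids give the same outcome.
€84: truthful payoff €0, deviation payoff −€15 → loss €15.
€240: truthful payoff €0, deviation payoff −€171 → loss €171.
€144: truthful payoff €0, deviation payoff −€75 → loss €75.
€197: truthful payoff €0, deviation payoff −€128 → loss €128.
€223: truthful payoff €0, deviation payoff −€154 → loss €154.
€258: truthful payoff €0, deviation payoff −€189 → loss €189.
Total loss = €15 + €171 + €75 + €128 + €154 + €189 = €732.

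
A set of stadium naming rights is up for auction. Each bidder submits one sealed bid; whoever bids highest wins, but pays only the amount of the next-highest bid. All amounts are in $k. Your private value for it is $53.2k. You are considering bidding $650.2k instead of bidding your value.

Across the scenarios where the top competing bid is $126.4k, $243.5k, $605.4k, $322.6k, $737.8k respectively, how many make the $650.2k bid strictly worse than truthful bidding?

The deviation hurts exactly when the highest competing bid lies strictly between $53.2k and $650.2k — overbidding then wins at a price above your value.
$126.4k: inside the interval → strictly worse (loss $73.2k).
$243.5k: inside the interval → strictly worse (loss $190.3k).
$605.4k: inside the interval → strictly worse (loss $552.2k).
$322.6k: inside the interval → strictly worse (loss $269.4k).
$737.8k: above both → same outcome either way.
Count: 4.

4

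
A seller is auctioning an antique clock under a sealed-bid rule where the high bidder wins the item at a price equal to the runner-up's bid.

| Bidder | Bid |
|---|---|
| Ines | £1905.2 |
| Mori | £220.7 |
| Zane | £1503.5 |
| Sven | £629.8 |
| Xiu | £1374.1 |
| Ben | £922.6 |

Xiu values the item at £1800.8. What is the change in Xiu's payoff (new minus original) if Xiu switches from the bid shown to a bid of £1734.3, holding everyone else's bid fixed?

£0

The highest bid among the other bidders is £1905.2; Xiu's bid doesn't change that.
Original bid £1374.1: Xiu is not highest (top rival bid is £1905.2); payoff £0.
Alternative bid £1734.3: Xiu is not highest (top rival bid is £1905.2); payoff £0.
Change in payoff = £0 − (£0) = £0.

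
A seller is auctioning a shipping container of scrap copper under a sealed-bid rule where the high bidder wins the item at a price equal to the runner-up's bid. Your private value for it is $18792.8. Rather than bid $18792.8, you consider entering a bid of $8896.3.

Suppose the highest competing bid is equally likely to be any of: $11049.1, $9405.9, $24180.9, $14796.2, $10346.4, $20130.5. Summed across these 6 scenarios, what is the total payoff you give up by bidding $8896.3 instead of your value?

The deviation costs you only when the competing bid falls strictly between $8896.3 and $18792.8; elsewhere both bids give the same outcome.
$11049.1: truthful payoff $7743.7, deviation payoff $0 → loss $7743.7.
$9405.9: truthful payoff $9386.9, deviation payoff $0 → loss $9386.9.
$24180.9: outcomes coincide → loss $0.
$14796.2: truthful payoff $3996.6, deviation payoff $0 → loss $3996.6.
$10346.4: truthful payoff $8446.4, deviation payoff $0 → loss $8446.4.
$20130.5: outcomes coincide → loss $0.
Total loss = $7743.7 + $9386.9 + $3996.6 + $8446.4 = $29573.6.

$29573.6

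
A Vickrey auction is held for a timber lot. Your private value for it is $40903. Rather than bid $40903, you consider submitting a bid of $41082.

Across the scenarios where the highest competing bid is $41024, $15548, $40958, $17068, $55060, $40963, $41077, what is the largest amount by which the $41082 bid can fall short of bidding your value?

$41024: truthful gives $0, deviation gives −$121 → loss $121.
$15548: same outcome either way → loss $0.
$40958: truthful gives $0, deviation gives −$55 → loss $55.
$17068: same outcome either way → loss $0.
$55060: same outcome either way → loss $0.
$40963: truthful gives $0, deviation gives −$60 → loss $60.
$41077: truthful gives $0, deviation gives −$174 → loss $174.
Maximum loss: $174.

$174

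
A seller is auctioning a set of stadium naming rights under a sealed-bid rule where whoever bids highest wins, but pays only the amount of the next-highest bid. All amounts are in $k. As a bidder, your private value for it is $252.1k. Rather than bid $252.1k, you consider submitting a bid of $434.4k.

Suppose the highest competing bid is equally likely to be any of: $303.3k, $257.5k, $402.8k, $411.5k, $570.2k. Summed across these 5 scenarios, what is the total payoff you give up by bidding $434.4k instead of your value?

$366.7k

The deviation costs you only when the competing bid falls strictly between $252.1k and $434.4k; elsewhere both bids give the same outcome.
$303.3k: truthful payoff $0k, deviation payoff −$51.2k → loss $51.2k.
$257.5k: truthful payoff $0k, deviation payoff −$5.4k → loss $5.4k.
$402.8k: truthful payoff $0k, deviation payoff −$150.7k → loss $150.7k.
$411.5k: truthful payoff $0k, deviation payoff −$159.4k → loss $159.4k.
$570.2k: outcomes coincide → loss $0k.
Total loss = $51.2k + $5.4k + $150.7k + $159.4k = $366.7k.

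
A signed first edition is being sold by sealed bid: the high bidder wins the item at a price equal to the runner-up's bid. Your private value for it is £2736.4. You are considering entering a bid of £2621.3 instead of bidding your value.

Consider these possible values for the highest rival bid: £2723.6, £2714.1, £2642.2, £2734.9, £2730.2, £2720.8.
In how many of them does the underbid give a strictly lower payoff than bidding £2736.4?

The deviation hurts exactly when the highest competing bid lies strictly between £2621.3 and £2736.4 — underbidding then forfeits a profitable win.
£2723.6: inside the interval → strictly worse (loss £12.8).
£2714.1: inside the interval → strictly worse (loss £22.3).
£2642.2: inside the interval → strictly worse (loss £94.2).
£2734.9: inside the interval → strictly worse (loss £1.5).
£2730.2: inside the interval → strictly worse (loss £6.2).
£2720.8: inside the interval → strictly worse (loss £15.6).
Count: 6.

6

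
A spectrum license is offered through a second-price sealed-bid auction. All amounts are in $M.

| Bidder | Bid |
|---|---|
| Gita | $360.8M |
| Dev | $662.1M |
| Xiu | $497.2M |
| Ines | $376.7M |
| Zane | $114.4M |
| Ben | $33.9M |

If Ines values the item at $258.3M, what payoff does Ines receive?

$0M

Highest bid: Dev at $662.1M, so Dev wins.
Second-highest bid: Xiu at $497.2M — that is the price the winner pays.
Ines did not win, so Ines pays nothing and receives nothing: payoff $0M.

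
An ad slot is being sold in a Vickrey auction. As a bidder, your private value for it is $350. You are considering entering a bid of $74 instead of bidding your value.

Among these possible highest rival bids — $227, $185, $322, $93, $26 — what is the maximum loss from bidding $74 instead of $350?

$227: truthful gives $123, deviation gives $0 → loss $123.
$185: truthful gives $165, deviation gives $0 → loss $165.
$322: truthful gives $28, deviation gives $0 → loss $28.
$93: truthful gives $257, deviation gives $0 → loss $257.
$26: same outcome either way → loss $0.
Maximum loss: $257.

$257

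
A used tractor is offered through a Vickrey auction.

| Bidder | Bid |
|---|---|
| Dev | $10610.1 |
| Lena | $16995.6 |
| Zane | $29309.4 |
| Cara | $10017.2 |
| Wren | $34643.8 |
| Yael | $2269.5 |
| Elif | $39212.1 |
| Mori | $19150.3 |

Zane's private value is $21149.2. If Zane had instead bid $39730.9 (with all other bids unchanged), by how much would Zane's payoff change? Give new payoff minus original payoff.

The highest bid among the other bidders is $39212.1; Zane's bid doesn't change that.
Original bid $29309.4: Zane is not highest (top rival bid is $39212.1); payoff $0.
Alternative bid $39730.9: Zane is highest, pays the top rival bid $39212.1; payoff $21149.2 − $39212.1 = −$18062.9.
Change in payoff = −$18062.9 − ($0) = −$18062.9.

−$18062.9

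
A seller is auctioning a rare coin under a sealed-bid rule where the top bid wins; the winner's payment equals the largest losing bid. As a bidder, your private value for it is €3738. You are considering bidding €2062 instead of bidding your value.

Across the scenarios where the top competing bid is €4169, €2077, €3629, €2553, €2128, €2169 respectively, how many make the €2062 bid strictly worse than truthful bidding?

5

The deviation hurts exactly when the highest competing bid lies strictly between €2062 and €3738 — underbidding then forfeits a profitable win.
€4169: above both → same outcome either way.
€2077: inside the interval → strictly worse (loss €1661).
€3629: inside the interval → strictly worse (loss €109).
€2553: inside the interval → strictly worse (loss €1185).
€2128: inside the interval → strictly worse (loss €1610).
€2169: inside the interval → strictly worse (loss €1569).
Count: 5.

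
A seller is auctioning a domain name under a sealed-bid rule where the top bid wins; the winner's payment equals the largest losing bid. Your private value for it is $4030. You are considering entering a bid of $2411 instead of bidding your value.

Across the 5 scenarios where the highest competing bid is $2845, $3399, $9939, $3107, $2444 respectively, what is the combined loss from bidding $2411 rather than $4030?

$4325

The deviation costs you only when the competing bid falls strictly between $2411 and $4030; elsewhere both bids give the same outcome.
$2845: truthful payoff $1185, deviation payoff $0 → loss $1185.
$3399: truthful payoff $631, deviation payoff $0 → loss $631.
$9939: outcomes coincide → loss $0.
$3107: truthful payoff $923, deviation payoff $0 → loss $923.
$2444: truthful payoff $1586, deviation payoff $0 → loss $1586.
Total loss = $1185 + $631 + $923 + $1586 = $4325.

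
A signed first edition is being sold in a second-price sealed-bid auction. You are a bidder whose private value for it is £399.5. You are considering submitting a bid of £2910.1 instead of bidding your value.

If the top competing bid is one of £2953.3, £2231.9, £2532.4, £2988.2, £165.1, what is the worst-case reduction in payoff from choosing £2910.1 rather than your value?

£2132.9

£2953.3: same outcome either way → loss £0.
£2231.9: truthful gives £0, deviation gives −£1832.4 → loss £1832.4.
£2532.4: truthful gives £0, deviation gives −£2132.9 → loss £2132.9.
£2988.2: same outcome either way → loss £0.
£165.1: same outcome either way → loss £0.
Maximum loss: £2132.9.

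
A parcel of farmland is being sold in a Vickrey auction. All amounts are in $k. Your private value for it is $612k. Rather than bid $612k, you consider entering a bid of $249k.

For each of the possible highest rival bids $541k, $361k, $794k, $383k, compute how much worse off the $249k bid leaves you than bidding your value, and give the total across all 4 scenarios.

The deviation costs you only when the competing bid falls strictly between $249k and $612k; elsewhere both bids give the same outcome.
$541k: truthful payoff $71k, deviation payoff $0k → loss $71k.
$361k: truthful payoff $251k, deviation payoff $0k → loss $251k.
$794k: outcomes coincide → loss $0k.
$383k: truthful payoff $229k, deviation payoff $0k → loss $229k.
Total loss = $71k + $251k + $229k = $551k.

$551k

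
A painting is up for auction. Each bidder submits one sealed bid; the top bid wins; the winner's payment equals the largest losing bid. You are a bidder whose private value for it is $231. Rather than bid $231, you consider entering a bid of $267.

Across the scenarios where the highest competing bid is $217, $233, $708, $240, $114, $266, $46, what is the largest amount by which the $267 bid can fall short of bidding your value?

$217: same outcome either way → loss $0.
$233: truthful gives $0, deviation gives −$2 → loss $2.
$708: same outcome either way → loss $0.
$240: truthful gives $0, deviation gives −$9 → loss $9.
$114: same outcome either way → loss $0.
$266: truthful gives $0, deviation gives −$35 → loss $35.
$46: same outcome either way → loss $0.
Maximum loss: $35.

$35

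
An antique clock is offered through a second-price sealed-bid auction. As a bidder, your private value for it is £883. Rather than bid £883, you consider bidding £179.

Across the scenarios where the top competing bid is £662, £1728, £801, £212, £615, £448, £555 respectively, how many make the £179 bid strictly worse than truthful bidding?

The deviation hurts exactly when the highest competing bid lies strictly between £179 and £883 — underbidding then forfeits a profitable win.
£662: inside the interval → strictly worse (loss £221).
£1728: above both → same outcome either way.
£801: inside the interval → strictly worse (loss £82).
£212: inside the interval → strictly worse (loss £671).
£615: inside the interval → strictly worse (loss £268).
£448: inside the interval → strictly worse (loss £435).
£555: inside the interval → strictly worse (loss £328).
Count: 6.

6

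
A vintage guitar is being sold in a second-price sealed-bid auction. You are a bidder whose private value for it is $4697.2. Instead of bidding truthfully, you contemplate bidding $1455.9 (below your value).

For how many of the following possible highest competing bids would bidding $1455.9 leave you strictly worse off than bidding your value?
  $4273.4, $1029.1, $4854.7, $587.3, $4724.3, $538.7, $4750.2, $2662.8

2

The deviation hurts exactly when the highest competing bid lies strictly between $1455.9 and $4697.2 — underbidding then forfeits a profitable win.
$4273.4: inside the interval → strictly worse (loss $423.8).
$1029.1: below both → same outcome either way.
$4854.7: above both → same outcome either way.
$587.3: below both → same outcome either way.
$4724.3: above both → same outcome either way.
$538.7: below both → same outcome either way.
$4750.2: above both → same outcome either way.
$2662.8: inside the interval → strictly worse (loss $2034.4).
Count: 2.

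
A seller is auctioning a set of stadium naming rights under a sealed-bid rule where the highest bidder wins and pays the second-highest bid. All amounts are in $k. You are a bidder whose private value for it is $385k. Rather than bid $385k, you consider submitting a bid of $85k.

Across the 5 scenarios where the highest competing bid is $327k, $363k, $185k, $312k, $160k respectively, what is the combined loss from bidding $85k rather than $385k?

The deviation costs you only when the competing bid falls strictly between $85k and $385k; elsewhere both bids give the same outcome.
$327k: truthful payoff $58k, deviation payoff $0k → loss $58k.
$363k: truthful payoff $22k, deviation payoff $0k → loss $22k.
$185k: truthful payoff $200k, deviation payoff $0k → loss $200k.
$312k: truthful payoff $73k, deviation payoff $0k → loss $73k.
$160k: truthful payoff $225k, deviation payoff $0k → loss $225k.
Total loss = $58k + $22k + $200k + $73k + $225k = $578k.
Because the price is fixed by the runner-up's bid, deviating from your value can only change a good outcome into a bad one — never the reverse.

$578k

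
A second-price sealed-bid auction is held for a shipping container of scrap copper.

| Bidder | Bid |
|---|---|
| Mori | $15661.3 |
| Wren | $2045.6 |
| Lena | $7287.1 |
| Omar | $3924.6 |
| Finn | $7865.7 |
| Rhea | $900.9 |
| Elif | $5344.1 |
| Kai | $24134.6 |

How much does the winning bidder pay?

Highest bid: Kai at $24134.6, so Kai wins.
Second-highest bid: Mori at $15661.3 — that is the price the winner pays.

$15661.3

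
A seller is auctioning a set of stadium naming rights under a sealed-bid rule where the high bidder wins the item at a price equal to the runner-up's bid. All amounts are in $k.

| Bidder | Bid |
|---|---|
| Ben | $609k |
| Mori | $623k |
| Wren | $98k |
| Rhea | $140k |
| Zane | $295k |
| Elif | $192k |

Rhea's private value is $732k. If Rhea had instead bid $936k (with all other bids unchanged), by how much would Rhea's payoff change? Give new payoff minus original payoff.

The highest bid among the other bidders is $623k; Rhea's bid doesn't change that.
Original bid $140k: Rhea is not highest (top rival bid is $623k); payoff $0k.
Alternative bid $936k: Rhea is highest, pays the top rival bid $623k; payoff $732k − $623k = $109k.
Change in payoff = $109k − ($0k) = $109k.

$109k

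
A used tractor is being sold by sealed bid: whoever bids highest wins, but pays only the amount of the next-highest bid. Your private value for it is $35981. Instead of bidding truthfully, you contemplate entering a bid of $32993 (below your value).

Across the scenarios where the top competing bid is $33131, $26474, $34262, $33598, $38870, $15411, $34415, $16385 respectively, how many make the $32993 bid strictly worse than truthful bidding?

The deviation hurts exactly when the highest competing bid lies strictly between $32993 and $35981 — underbidding then forfeits a profitable win.
$33131: inside the interval → strictly worse (loss $2850).
$26474: below both → same outcome either way.
$34262: inside the interval → strictly worse (loss $1719).
$33598: inside the interval → strictly worse (loss $2383).
$38870: above both → same outcome either way.
$15411: below both → same outcome either way.
$34415: inside the interval → strictly worse (loss $1566).
$16385: below both → same outcome either way.
Count: 4.

4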